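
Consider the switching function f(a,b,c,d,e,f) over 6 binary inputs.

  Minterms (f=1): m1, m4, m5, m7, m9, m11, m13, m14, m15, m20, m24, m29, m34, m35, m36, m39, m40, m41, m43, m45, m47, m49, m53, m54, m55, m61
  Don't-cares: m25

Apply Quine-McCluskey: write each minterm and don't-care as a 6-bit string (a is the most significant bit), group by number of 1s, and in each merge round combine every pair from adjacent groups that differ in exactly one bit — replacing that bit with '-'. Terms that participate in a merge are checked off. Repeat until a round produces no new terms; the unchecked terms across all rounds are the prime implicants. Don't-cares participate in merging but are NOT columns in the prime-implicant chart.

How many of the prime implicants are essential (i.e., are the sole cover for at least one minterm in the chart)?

10

Round 0: 000001✓ 000100✓ 000101✓ 000111✓ 001001✓ 001011✓ 001101✓ 001110✓ 001111✓ 010100✓ 011000✓ 011001✓ 011101✓ 100010✓ 100011✓ 100100✓ 100111✓ 101000✓ 101001✓ 101011✓ 101101✓ 101111✓ 110001✓ 110101✓ 110110✓ 110111✓ 111101✓
Round 1: -00100 -00111✓ -01001✓ -01011✓ -01101✓ -01111✓ -11101✓ 0-0100 0-1001✓ 0-1101✓ 00-001✓ 00-101✓ 00-111✓ 000-01✓ 0001-1✓ 00010- 001-01✓ 001-11✓ 0010-1✓ 0011-1✓ 00111- 011-01✓ 01100- 1-0111 1-1101✓ 10-011✓ 10-111✓ 100-11✓ 10001- 101-01✓ 101-11✓ 1010-1✓ 10100- 1011-1✓ 11-101 110-01 1101-1 11011-
Round 2: --1101 -0-111 -01-01✓ -01-11✓ -010-1✓ -011-1✓ 0-1-01 00--01 00-1-1 001--1✓ 10--11 101--1✓
Round 3: -01--1
PIs = {--1101, -0-111, -00100, -01--1, 0-0100, 0-1-01, 00--01, 00-1-1, 00010-, 00111-, 01100-, 1-0111, 10--11, 10001-, 10100-, 11-101, 110-01, 1101-1, 11011-}
Coverage chart:
  m1: 00--01 ←essential
  m4: -00100,0-0100,00010-
  m5: 00--01,00-1-1,00010-
  m7: -0-111,00-1-1
  m9: -01--1,0-1-01,00--01
  m11: -01--1 ←essential
  m13: --1101,-01--1,0-1-01,00--01,00-1-1
  m14: 00111- ←essential
  m15: -0-111,-01--1,00-1-1,00111-
  m20: 0-0100 ←essential
  m24: 01100- ←essential
  m29: --1101,0-1-01
  m34: 10001- ←essential
  m35: 10--11,10001-
  m36: -00100 ←essential
  m39: -0-111,1-0111,10--11
  m40: 10100- ←essential
  m41: -01--1,10100-
  m43: -01--1,10--11
  m45: --1101,-01--1
  m47: -0-111,-01--1,10--11
  m49: 110-01 ←essential
  m53: 11-101,110-01,1101-1
  m54: 11011- ←essential
  m55: 1-0111,1101-1,11011-
  m61: --1101,11-101
Essential: -00100, -01--1, 0-0100, 00--01, 00111-, 01100-, 10001-, 10100-, 110-01, 11011-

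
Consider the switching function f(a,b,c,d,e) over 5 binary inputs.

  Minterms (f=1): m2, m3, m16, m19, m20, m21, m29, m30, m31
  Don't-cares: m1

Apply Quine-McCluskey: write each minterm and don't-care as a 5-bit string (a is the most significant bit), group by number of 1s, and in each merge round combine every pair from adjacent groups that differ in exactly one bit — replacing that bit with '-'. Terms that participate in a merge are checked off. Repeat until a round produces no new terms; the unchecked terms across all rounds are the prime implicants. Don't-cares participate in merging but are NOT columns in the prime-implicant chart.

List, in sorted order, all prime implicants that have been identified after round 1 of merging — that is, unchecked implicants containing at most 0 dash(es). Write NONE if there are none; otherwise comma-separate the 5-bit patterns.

[col 0] 00001*, 00010*, 00011*, 10000*, 10011*, 10100*, 10101*, 11101*, 11110*, 11111*
[col 1] -0011, 000-1, 0001-, 1-101, 10-00, 1010-, 111-1, 1111-
Prime implicants: -0011, 000-1, 0001-, 1-101, 10-00, 1010-, 111-1, 1111-

NONE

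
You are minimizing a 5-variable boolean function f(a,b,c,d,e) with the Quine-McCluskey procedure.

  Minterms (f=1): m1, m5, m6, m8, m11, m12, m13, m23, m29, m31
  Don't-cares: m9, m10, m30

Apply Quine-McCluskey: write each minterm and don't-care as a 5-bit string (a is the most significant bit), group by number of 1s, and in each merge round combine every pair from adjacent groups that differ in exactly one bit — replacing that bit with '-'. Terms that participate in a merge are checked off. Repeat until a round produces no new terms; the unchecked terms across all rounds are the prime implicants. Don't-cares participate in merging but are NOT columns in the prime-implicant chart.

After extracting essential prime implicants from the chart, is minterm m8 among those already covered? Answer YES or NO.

size-2^0 implicants → 00001(✓)  00101(✓)  00110  01000(✓)  01001(✓)  01010(✓)  01011(✓)  01100(✓)  01101(✓)  10111(✓)  11101(✓)  11110(✓)  11111(✓)
size-2^1 implicants → -1101  0-001(✓)  0-101(✓)  00-01(✓)  01-00(✓)  01-01(✓)  010-0(✓)  010-1(✓)  0100-(✓)  0101-(✓)  0110-(✓)  1-111  111-1  1111-
size-2^2 implicants → 0--01  01-0-  010--
Unchecked terms (primes): -1101, 0--01, 00110, 01-0-, 010--, 1-111, 111-1, 1111-
Minterm coverage:
  m1 ⊆ 0--01 [E]
  m5 ⊆ 0--01 [E]
  m6 ⊆ 00110 [E]
  m8 ⊆ 01-0-,010--
  m11 ⊆ 010-- [E]
  m12 ⊆ 01-0- [E]
  m13 ⊆ -1101,0--01,01-0-
  m23 ⊆ 1-111 [E]
  m29 ⊆ -1101,111-1
  m31 ⊆ 1-111,111-1,1111-
E = {0--01, 00110, 01-0-, 010--, 1-111}

YES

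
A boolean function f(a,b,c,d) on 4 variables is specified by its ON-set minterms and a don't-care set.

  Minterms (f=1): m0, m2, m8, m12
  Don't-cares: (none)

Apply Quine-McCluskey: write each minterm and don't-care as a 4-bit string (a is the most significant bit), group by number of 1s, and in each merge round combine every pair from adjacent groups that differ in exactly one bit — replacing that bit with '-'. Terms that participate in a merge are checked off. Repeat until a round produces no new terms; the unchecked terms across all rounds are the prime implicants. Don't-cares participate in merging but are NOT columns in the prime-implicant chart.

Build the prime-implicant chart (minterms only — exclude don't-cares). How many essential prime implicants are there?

Round 0: 0000✓ 0010✓ 1000✓ 1100✓
Round 1: -000 00-0 1-00
PIs = {-000, 00-0, 1-00}
Coverage chart:
  m0: -000,00-0
  m2: 00-0 ←essential
  m8: -000,1-00
  m12: 1-00 ←essential
Essential: 00-0, 1-00

2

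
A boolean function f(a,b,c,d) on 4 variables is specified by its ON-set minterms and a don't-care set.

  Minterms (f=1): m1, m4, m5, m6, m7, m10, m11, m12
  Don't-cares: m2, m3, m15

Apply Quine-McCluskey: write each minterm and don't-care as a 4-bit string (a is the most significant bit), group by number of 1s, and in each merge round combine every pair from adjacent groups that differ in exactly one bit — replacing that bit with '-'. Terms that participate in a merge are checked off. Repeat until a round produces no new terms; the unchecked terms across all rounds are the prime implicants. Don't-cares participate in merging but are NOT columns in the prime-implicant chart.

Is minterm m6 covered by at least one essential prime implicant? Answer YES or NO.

[col 0] 0001*, 0010*, 0011*, 0100*, 0101*, 0110*, 0111*, 1010*, 1011*, 1100*, 1111*
[col 1] -010*, -011*, -100, -111*, 0-01*, 0-10*, 0-11*, 00-1*, 001-*, 01-0*, 01-1*, 010-*, 011-*, 1-11*, 101-*
[col 2] --11, -01-, 0--1, 0-1-, 01--
Prime implicants: --11, -01-, -100, 0--1, 0-1-, 01--
PI chart (minterm → PIs covering it):
  1 | 0--1  (sole → essential)
  4 | -100,01--
  5 | 0--1,01--
  6 | 0-1-,01--
  7 | --11,0--1,0-1-,01--
  10 | -01-  (sole → essential)
  11 | --11,-01-
  12 | -100  (sole → essential)
Essential prime implicants: -01-, -100, 0--1

NO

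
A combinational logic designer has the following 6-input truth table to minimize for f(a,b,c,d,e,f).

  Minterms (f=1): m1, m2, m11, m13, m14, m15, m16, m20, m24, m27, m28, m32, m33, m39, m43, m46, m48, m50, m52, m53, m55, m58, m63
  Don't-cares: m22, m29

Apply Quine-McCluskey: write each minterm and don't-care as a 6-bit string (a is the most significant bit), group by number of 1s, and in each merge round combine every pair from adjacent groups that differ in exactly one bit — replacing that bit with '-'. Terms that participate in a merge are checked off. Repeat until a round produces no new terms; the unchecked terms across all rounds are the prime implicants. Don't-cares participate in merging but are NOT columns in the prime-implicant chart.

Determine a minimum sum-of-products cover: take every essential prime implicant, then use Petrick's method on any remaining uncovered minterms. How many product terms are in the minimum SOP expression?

Round 0: 000001✓ 000010 001011✓ 001101✓ 001110✓ 001111✓ 010000✓ 010100✓ 010110✓ 011000✓ 011011✓ 011100✓ 011101✓ 100000✓ 100001✓ 100111✓ 101011✓ 101110✓ 110000✓ 110010✓ 110100✓ 110101✓ 110111✓ 111010✓ 111111✓
Round 1: -00001 -01011 -01110 -10000✓ -10100✓ 0-1011 0-1101 001-11 0011-1 00111- 01-000✓ 01-100✓ 010-00✓ 0101-0 011-00✓ 01110- 1-0000 1-0111 10000- 11-010 11-111 110-00✓ 1100-0 1101-1 11010-
Round 2: -10-00 01--00
PIs = {-00001, -01011, -01110, -10-00, 0-1011, 0-1101, 000010, 001-11, 0011-1, 00111-, 01--00, 0101-0, 01110-, 1-0000, 1-0111, 10000-, 11-010, 11-111, 1100-0, 1101-1, 11010-}
Coverage chart:
  m1: -00001 ←essential
  m2: 000010 ←essential
  m11: -01011,0-1011,001-11
  m13: 0-1101,0011-1
  m14: -01110,00111-
  m15: 001-11,0011-1,00111-
  m16: -10-00,01--00
  m20: -10-00,01--00,0101-0
  m24: 01--00 ←essential
  m27: 0-1011 ←essential
  m28: 01--00,01110-
  m32: 1-0000,10000-
  m33: -00001,10000-
  m39: 1-0111 ←essential
  m43: -01011 ←essential
  m46: -01110 ←essential
  m48: -10-00,1-0000,1100-0
  m50: 11-010,1100-0
  m52: -10-00,11010-
  m53: 1101-1,11010-
  m55: 1-0111,11-111,1101-1
  m58: 11-010 ←essential
  m63: 11-111 ←essential
Essential: -00001, -01011, -01110, 0-1011, 000010, 01--00, 1-0111, 11-010, 11-111
Petrick residual → 0011-1, 1-0000, 11010-
Min cover (12 terms): b'c'd'e'f + b'cd'ef + b'cdef' + a'cd'ef + a'b'c'd'ef' + a'b'cdf + a'be'f' + ac'd'e'f' + ac'def + abd'ef' + abdef + abc'de'

12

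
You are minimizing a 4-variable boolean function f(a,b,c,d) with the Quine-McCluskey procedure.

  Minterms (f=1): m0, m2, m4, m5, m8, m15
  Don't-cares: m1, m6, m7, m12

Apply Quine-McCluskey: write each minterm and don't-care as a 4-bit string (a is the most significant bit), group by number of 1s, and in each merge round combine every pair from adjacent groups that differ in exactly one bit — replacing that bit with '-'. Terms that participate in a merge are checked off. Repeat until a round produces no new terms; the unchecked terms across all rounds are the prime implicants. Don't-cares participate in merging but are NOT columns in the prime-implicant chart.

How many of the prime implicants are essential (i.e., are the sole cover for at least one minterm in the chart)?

[col 0] 0000*, 0001*, 0010*, 0100*, 0101*, 0110*, 0111*, 1000*, 1100*, 1111*
[col 1] -000*, -100*, -111, 0-00*, 0-01*, 0-10*, 00-0*, 000-*, 01-0*, 01-1*, 010-*, 011-*, 1-00*
[col 2] --00, 0--0, 0-0-, 01--
Prime implicants: --00, -111, 0--0, 0-0-, 01--
PI chart (minterm → PIs covering it):
  0 | --00,0--0,0-0-
  2 | 0--0  (sole → essential)
  4 | --00,0--0,0-0-,01--
  5 | 0-0-,01--
  8 | --00  (sole → essential)
  15 | -111  (sole → essential)
Essential prime implicants: --00, -111, 0--0

3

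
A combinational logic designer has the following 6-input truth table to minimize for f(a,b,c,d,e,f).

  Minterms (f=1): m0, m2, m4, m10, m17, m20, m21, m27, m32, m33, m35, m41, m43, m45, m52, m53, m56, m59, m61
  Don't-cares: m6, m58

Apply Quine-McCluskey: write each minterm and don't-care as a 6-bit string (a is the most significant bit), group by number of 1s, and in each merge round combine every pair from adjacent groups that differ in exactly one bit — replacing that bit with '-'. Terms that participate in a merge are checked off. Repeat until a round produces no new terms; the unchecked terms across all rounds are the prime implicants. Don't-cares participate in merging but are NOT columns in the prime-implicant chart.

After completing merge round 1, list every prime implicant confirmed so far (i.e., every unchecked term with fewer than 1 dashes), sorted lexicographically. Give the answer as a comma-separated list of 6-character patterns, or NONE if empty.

Round 0: 000000✓ 000010✓ 000100✓ 000110✓ 001010✓ 010001✓ 010100✓ 010101✓ 011011✓ 100000✓ 100001✓ 100011✓ 101001✓ 101011✓ 101101✓ 110100✓ 110101✓ 111000✓ 111010✓ 111011✓ 111101✓
Round 1: -00000 -10100✓ -10101✓ -11011 0-0100 00-010 000-00✓ 000-10✓ 0000-0✓ 0001-0✓ 010-01 01010-✓ 1-1011 1-1101 10-001✓ 10-011✓ 1000-1✓ 10000- 101-01 1010-1✓ 11-101 11010-✓ 1110-0 11101-
Round 2: -1010- 000--0 10-0-1
PIs = {-00000, -1010-, -11011, 0-0100, 00-010, 000--0, 010-01, 1-1011, 1-1101, 10-0-1, 10000-, 101-01, 11-101, 1110-0, 11101-}

NONE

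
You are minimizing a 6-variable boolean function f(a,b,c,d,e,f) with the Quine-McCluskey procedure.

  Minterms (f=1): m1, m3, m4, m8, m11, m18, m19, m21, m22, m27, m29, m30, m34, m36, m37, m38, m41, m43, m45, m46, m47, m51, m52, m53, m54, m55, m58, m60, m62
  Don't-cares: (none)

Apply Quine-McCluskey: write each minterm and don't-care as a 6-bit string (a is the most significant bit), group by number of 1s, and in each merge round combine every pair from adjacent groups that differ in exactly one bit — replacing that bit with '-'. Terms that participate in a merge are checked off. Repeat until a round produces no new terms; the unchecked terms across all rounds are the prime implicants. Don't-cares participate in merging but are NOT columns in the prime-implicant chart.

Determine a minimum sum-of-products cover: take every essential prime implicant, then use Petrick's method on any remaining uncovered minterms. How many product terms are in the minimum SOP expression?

Round 0: 000001✓ 000011✓ 000100✓ 001000 001011✓ 010010✓ 010011✓ 010101✓ 010110✓ 011011✓ 011101✓ 011110✓ 100010✓ 100100✓ 100101✓ 100110✓ 101001✓ 101011✓ 101101✓ 101110✓ 101111✓ 110011✓ 110100✓ 110101✓ 110110✓ 110111✓ 111010✓ 111100✓ 111110✓
Round 1: -00100 -01011 -10011 -10101 -10110✓ -11110✓ 0-0011✓ 0-1011✓ 00-011✓ 0000-1 01-011✓ 01-101 01-110✓ 010-10 01001- 1-0100✓ 1-0101✓ 1-0110✓ 1-1110✓ 10-101 10-110✓ 100-10 1001-0✓ 10010-✓ 101-01✓ 101-11✓ 1010-1✓ 1011-1✓ 10111- 11-100✓ 11-110✓ 110-11 1101-0✓ 1101-1✓ 11010-✓ 11011-✓ 111-10 1111-0✓
Round 2: -1-110 0--011 1--110 1-01-0 1-010- 101--1 11-1-0 1101--
PIs = {-00100, -01011, -1-110, -10011, -10101, 0--011, 0000-1, 001000, 01-101, 010-10, 01001-, 1--110, 1-01-0, 1-010-, 10-101, 100-10, 101--1, 10111-, 11-1-0, 110-11, 1101--, 111-10}
Coverage chart:
  m1: 0000-1 ←essential
  m3: 0--011,0000-1
  m4: -00100 ←essential
  m8: 001000 ←essential
  m11: -01011,0--011
  m18: 010-10,01001-
  m19: -10011,0--011,01001-
  m21: -10101,01-101
  m22: -1-110,010-10
  m27: 0--011 ←essential
  m29: 01-101 ←essential
  m30: -1-110 ←essential
  m34: 100-10 ←essential
  m36: -00100,1-01-0,1-010-
  m37: 1-010-,10-101
  m38: 1--110,1-01-0,100-10
  m41: 101--1 ←essential
  m43: -01011,101--1
  m45: 10-101,101--1
  m46: 1--110,10111-
  m47: 101--1,10111-
  m51: -10011,110-11
  m52: 1-01-0,1-010-,11-1-0,1101--
  m53: -10101,1-010-,1101--
  m54: -1-110,1--110,1-01-0,11-1-0,1101--
  m55: 110-11,1101--
  m58: 111-10 ←essential
  m60: 11-1-0 ←essential
  m62: -1-110,1--110,11-1-0,111-10
Essential: -00100, -1-110, 0--011, 0000-1, 001000, 01-101, 100-10, 101--1, 11-1-0, 111-10
Petrick residual → 010-10, 1--110, 1-010-, 110-11
Min cover (14 terms): b'c'de'f' + bdef' + a'd'ef + a'b'c'd'f + a'b'cd'e'f' + a'bde'f + a'bc'ef' + adef' + ac'de' + ab'c'ef' + ab'cf + abdf' + abc'ef + abcef'

14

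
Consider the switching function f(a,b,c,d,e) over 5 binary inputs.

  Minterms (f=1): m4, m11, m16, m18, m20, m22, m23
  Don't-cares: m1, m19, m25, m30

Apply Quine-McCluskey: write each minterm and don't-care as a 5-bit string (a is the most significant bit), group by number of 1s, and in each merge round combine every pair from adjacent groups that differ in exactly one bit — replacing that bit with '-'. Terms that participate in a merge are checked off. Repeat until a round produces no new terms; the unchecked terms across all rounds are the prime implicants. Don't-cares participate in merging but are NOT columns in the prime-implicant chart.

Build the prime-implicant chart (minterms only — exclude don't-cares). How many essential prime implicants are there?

4

Round 0: 00001 00100✓ 01011 10000✓ 10010✓ 10011✓ 10100✓ 10110✓ 10111✓ 11001 11110✓
Round 1: -0100 1-110 10-00✓ 10-10✓ 10-11✓ 100-0✓ 1001-✓ 101-0✓ 1011-✓
Round 2: 10--0 10-1-
PIs = {-0100, 00001, 01011, 1-110, 10--0, 10-1-, 11001}
Coverage chart:
  m4: -0100 ←essential
  m11: 01011 ←essential
  m16: 10--0 ←essential
  m18: 10--0,10-1-
  m20: -0100,10--0
  m22: 1-110,10--0,10-1-
  m23: 10-1- ←essential
Essential: -0100, 01011, 10--0, 10-1-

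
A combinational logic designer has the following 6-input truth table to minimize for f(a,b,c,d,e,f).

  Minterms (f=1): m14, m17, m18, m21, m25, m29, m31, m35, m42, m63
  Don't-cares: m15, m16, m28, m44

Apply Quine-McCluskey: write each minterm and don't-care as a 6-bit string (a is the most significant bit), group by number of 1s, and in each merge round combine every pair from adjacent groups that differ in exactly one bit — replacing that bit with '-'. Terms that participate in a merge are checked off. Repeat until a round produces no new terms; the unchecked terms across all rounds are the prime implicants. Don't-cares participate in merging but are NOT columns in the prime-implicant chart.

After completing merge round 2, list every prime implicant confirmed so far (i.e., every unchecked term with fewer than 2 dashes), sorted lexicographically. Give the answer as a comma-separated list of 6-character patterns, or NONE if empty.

-11111, 0-1111, 00111-, 0100-0, 01000-, 0111-1, 01110-, 100011, 101010, 101100

size-2^0 implicants → 001110(✓)  001111(✓)  010000(✓)  010001(✓)  010010(✓)  010101(✓)  011001(✓)  011100(✓)  011101(✓)  011111(✓)  100011  101010  101100  111111(✓)
size-2^1 implicants → -11111  0-1111  00111-  01-001(✓)  01-101(✓)  010-01(✓)  0100-0  01000-  011-01(✓)  0111-1  01110-
size-2^2 implicants → 01--01
Unchecked terms (primes): -11111, 0-1111, 00111-, 01--01, 0100-0, 01000-, 0111-1, 01110-, 100011, 101010, 101100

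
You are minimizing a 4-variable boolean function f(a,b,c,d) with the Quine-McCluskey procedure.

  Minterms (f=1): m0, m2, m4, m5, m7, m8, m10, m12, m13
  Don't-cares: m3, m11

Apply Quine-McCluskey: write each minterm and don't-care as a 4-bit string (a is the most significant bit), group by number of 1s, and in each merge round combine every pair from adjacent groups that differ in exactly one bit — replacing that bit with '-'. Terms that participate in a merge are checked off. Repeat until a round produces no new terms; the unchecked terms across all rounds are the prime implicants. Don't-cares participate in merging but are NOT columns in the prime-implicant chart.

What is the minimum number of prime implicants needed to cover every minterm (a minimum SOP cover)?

size-2^0 implicants → 0000(✓)  0010(✓)  0011(✓)  0100(✓)  0101(✓)  0111(✓)  1000(✓)  1010(✓)  1011(✓)  1100(✓)  1101(✓)
size-2^1 implicants → -000(✓)  -010(✓)  -011(✓)  -100(✓)  -101(✓)  0-00(✓)  0-11  00-0(✓)  001-(✓)  01-1  010-(✓)  1-00(✓)  10-0(✓)  101-(✓)  110-(✓)
size-2^2 implicants → --00  -0-0  -01-  -10-
Unchecked terms (primes): --00, -0-0, -01-, -10-, 0-11, 01-1
Minterm coverage:
  m0 ⊆ --00,-0-0
  m2 ⊆ -0-0,-01-
  m4 ⊆ --00,-10-
  m5 ⊆ -10-,01-1
  m7 ⊆ 0-11,01-1
  m8 ⊆ --00,-0-0
  m10 ⊆ -0-0,-01-
  m12 ⊆ --00,-10-
  m13 ⊆ -10- [E]
E = {-10-}
Petrick residual → -0-0, 0-11
Cover = b'd' + bc' + a'cd  |cover|=3

3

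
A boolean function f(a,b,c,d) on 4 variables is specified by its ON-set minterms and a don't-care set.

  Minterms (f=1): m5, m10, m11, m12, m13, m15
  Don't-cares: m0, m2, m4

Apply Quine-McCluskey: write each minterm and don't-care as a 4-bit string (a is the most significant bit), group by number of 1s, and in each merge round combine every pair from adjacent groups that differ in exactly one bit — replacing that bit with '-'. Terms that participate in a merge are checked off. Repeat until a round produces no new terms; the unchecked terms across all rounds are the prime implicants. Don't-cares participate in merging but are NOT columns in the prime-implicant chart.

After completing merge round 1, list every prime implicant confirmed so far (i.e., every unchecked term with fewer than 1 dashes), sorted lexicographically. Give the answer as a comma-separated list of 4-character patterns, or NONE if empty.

NONE

[col 0] 0000*, 0010*, 0100*, 0101*, 1010*, 1011*, 1100*, 1101*, 1111*
[col 1] -010, -100*, -101*, 0-00, 00-0, 010-*, 1-11, 101-, 11-1, 110-*
[col 2] -10-
Prime implicants: -010, -10-, 0-00, 00-0, 1-11, 101-, 11-1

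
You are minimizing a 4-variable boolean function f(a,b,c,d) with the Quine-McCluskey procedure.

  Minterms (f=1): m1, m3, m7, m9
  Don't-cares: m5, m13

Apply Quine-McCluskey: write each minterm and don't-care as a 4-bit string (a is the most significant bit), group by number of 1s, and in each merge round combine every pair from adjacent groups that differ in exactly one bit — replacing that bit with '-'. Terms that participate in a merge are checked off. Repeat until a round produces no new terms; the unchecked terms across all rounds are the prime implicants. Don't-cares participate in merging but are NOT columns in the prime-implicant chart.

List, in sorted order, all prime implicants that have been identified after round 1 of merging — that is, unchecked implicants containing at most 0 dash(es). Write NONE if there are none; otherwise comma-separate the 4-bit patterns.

size-2^0 implicants → 0001(✓)  0011(✓)  0101(✓)  0111(✓)  1001(✓)  1101(✓)
size-2^1 implicants → -001(✓)  -101(✓)  0-01(✓)  0-11(✓)  00-1(✓)  01-1(✓)  1-01(✓)
size-2^2 implicants → --01  0--1
Unchecked terms (primes): --01, 0--1

NONE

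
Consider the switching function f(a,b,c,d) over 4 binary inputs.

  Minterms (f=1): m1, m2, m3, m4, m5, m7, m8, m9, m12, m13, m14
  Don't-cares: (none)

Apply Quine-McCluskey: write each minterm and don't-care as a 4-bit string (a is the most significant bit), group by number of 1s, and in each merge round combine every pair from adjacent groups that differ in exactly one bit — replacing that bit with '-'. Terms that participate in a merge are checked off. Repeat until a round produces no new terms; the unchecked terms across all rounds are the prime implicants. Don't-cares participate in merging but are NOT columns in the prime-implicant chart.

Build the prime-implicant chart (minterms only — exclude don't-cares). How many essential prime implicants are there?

Round 0: 0001✓ 0010✓ 0011✓ 0100✓ 0101✓ 0111✓ 1000✓ 1001✓ 1100✓ 1101✓ 1110✓
Round 1: -001✓ -100✓ -101✓ 0-01✓ 0-11✓ 00-1✓ 001- 01-1✓ 010-✓ 1-00✓ 1-01✓ 100-✓ 11-0 110-✓
Round 2: --01 -10- 0--1 1-0-
PIs = {--01, -10-, 0--1, 001-, 1-0-, 11-0}
Coverage chart:
  m1: --01,0--1
  m2: 001- ←essential
  m3: 0--1,001-
  m4: -10- ←essential
  m5: --01,-10-,0--1
  m7: 0--1 ←essential
  m8: 1-0- ←essential
  m9: --01,1-0-
  m12: -10-,1-0-,11-0
  m13: --01,-10-,1-0-
  m14: 11-0 ←essential
Essential: -10-, 0--1, 001-, 1-0-, 11-0

5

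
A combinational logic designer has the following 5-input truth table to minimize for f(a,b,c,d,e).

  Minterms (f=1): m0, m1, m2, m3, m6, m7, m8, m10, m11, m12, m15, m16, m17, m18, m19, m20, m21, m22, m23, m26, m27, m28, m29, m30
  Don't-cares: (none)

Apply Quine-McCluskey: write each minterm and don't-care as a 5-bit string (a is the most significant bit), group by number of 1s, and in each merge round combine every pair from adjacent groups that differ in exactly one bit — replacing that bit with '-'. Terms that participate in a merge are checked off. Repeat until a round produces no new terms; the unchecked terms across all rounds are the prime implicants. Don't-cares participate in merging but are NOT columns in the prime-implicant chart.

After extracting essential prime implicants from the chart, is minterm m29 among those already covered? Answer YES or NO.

YES

Round 0: 00000✓ 00001✓ 00010✓ 00011✓ 00110✓ 00111✓ 01000✓ 01010✓ 01011✓ 01100✓ 01111✓ 10000✓ 10001✓ 10010✓ 10011✓ 10100✓ 10101✓ 10110✓ 10111✓ 11010✓ 11011✓ 11100✓ 11101✓ 11110✓
Round 1: -0000✓ -0001✓ -0010✓ -0011✓ -0110✓ -0111✓ -1010✓ -1011✓ -1100 0-000✓ 0-010✓ 0-011✓ 0-111✓ 00-10✓ 00-11✓ 000-0✓ 000-1✓ 0000-✓ 0001-✓ 0011-✓ 01-00 01-11✓ 010-0✓ 0101-✓ 1-010✓ 1-011✓ 1-100✓ 1-101✓ 1-110✓ 10-00✓ 10-01✓ 10-10✓ 10-11✓ 100-0✓ 100-1✓ 1000-✓ 1001-✓ 101-0✓ 101-1✓ 1010-✓ 1011-✓ 11-10✓ 1101-✓ 111-0✓ 1110-✓
Round 2: --010✓ --011✓ -0-10✓ -0-11✓ -00-0✓ -00-1✓ -000-✓ -001-✓ -011-✓ -101-✓ 0--11 0-0-0 0-01-✓ 00-1-✓ 000--✓ 1--10 1-01-✓ 1-1-0 1-10- 10--0✓ 10--1✓ 10-0-✓ 10-1-✓ 100--✓ 101--✓
Round 3: --01- -0-1- -00-- 10---
PIs = {--01-, -0-1-, -00--, -1100, 0--11, 0-0-0, 01-00, 1--10, 1-1-0, 1-10-, 10---}
Coverage chart:
  m0: -00--,0-0-0
  m1: -00-- ←essential
  m2: --01-,-0-1-,-00--,0-0-0
  m3: --01-,-0-1-,-00--,0--11
  m6: -0-1- ←essential
  m7: -0-1-,0--11
  m8: 0-0-0,01-00
  m10: --01-,0-0-0
  m11: --01-,0--11
  m12: -1100,01-00
  m15: 0--11 ←essential
  m16: -00--,10---
  m17: -00--,10---
  m18: --01-,-0-1-,-00--,1--10,10---
  m19: --01-,-0-1-,-00--,10---
  m20: 1-1-0,1-10-,10---
  m21: 1-10-,10---
  m22: -0-1-,1--10,1-1-0,10---
  m23: -0-1-,10---
  m26: --01-,1--10
  m27: --01- ←essential
  m28: -1100,1-1-0,1-10-
  m29: 1-10- ←essential
  m30: 1--10,1-1-0
Essential: --01-, -0-1-, -00--, 0--11, 1-10-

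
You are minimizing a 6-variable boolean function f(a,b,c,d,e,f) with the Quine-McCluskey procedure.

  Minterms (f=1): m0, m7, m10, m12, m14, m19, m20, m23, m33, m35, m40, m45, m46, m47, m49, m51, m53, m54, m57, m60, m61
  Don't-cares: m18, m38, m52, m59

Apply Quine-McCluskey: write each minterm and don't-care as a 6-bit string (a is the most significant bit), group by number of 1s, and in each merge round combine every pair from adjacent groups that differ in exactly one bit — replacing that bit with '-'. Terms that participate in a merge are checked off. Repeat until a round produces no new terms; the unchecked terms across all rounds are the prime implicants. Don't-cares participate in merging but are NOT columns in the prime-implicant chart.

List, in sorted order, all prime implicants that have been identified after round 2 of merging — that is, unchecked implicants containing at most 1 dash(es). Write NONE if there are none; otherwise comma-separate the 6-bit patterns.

-01110, -10011, -10100, 0-0111, 000000, 001-10, 0011-0, 010-11, 01001-, 1-0110, 1-1101, 10-110, 101000, 1011-1, 10111-, 1101-0

Round 0: 000000 000111✓ 001010✓ 001100✓ 001110✓ 010010✓ 010011✓ 010100✓ 010111✓ 100001✓ 100011✓ 100110✓ 101000 101101✓ 101110✓ 101111✓ 110001✓ 110011✓ 110100✓ 110101✓ 110110✓ 111001✓ 111011✓ 111100✓ 111101✓
Round 1: -01110 -10011 -10100 0-0111 001-10 0011-0 010-11 01001- 1-0001✓ 1-0011✓ 1-0110 1-1101 10-110 1000-1✓ 1011-1 10111- 11-001✓ 11-011✓ 11-100✓ 11-101✓ 110-01✓ 1100-1✓ 1101-0 11010-✓ 111-01✓ 1110-1✓ 11110-✓
Round 2: 1-00-1 11--01 11-0-1 11-10-
PIs = {-01110, -10011, -10100, 0-0111, 000000, 001-10, 0011-0, 010-11, 01001-, 1-00-1, 1-0110, 1-1101, 10-110, 101000, 1011-1, 10111-, 11--01, 11-0-1, 11-10-, 1101-0}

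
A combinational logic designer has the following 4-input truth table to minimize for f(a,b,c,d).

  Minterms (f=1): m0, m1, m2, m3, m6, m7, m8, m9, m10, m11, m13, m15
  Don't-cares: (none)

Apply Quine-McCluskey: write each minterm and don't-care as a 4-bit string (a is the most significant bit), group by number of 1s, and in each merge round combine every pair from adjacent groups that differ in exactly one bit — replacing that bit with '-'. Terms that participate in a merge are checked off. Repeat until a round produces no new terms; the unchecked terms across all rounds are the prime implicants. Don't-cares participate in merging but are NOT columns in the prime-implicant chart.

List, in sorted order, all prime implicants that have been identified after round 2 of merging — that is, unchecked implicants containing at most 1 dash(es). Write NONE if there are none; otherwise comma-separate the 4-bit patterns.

NONE

[col 0] 0000*, 0001*, 0010*, 0011*, 0110*, 0111*, 1000*, 1001*, 1010*, 1011*, 1101*, 1111*
[col 1] -000*, -001*, -010*, -011*, -111*, 0-10*, 0-11*, 00-0*, 00-1*, 000-*, 001-*, 011-*, 1-01*, 1-11*, 10-0*, 10-1*, 100-*, 101-*, 11-1*
[col 2] --11, -0-0*, -0-1*, -00-*, -01-*, 0-1-, 00--*, 1--1, 10--*
[col 3] -0--
Prime implicants: --11, -0--, 0-1-, 1--1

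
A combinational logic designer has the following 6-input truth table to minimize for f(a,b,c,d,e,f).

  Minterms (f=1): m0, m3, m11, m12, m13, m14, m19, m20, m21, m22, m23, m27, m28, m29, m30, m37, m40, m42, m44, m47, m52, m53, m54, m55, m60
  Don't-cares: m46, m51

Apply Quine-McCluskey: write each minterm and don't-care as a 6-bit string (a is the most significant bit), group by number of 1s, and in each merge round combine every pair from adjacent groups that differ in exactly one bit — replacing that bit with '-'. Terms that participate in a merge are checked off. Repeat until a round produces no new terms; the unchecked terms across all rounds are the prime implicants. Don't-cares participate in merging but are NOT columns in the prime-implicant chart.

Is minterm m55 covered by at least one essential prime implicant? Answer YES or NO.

size-2^0 implicants → 000000  000011(✓)  001011(✓)  001100(✓)  001101(✓)  001110(✓)  010011(✓)  010100(✓)  010101(✓)  010110(✓)  010111(✓)  011011(✓)  011100(✓)  011101(✓)  011110(✓)  100101(✓)  101000(✓)  101010(✓)  101100(✓)  101110(✓)  101111(✓)  110011(✓)  110100(✓)  110101(✓)  110110(✓)  110111(✓)  111100(✓)
size-2^1 implicants → -01100(✓)  -01110(✓)  -10011(✓)  -10100(✓)  -10101(✓)  -10110(✓)  -10111(✓)  -11100(✓)  0-0011(✓)  0-1011(✓)  0-1100(✓)  0-1101(✓)  0-1110(✓)  00-011(✓)  0011-0(✓)  00110-(✓)  01-011(✓)  01-100(✓)  01-101(✓)  01-110(✓)  010-11(✓)  0101-0(✓)  0101-1(✓)  01010-(✓)  01011-(✓)  0111-0(✓)  01110-(✓)  1-0101  1-1100(✓)  101-00(✓)  101-10(✓)  1010-0(✓)  1011-0(✓)  10111-  11-100(✓)  110-11(✓)  1101-0(✓)  1101-1(✓)  11010-(✓)  11011-(✓)
size-2^2 implicants → --1100  -011-0  -1-100  -10-11  -101-0(✓)  -101-1(✓)  -1010-(✓)  -1011-(✓)  0--011  0-11-0  0-110-  01-1-0  01-10-  0101--(✓)  101--0  1101--(✓)
size-2^3 implicants → -101--
Unchecked terms (primes): --1100, -011-0, -1-100, -10-11, -101--, 0--011, 0-11-0, 0-110-, 000000, 01-1-0, 01-10-, 1-0101, 101--0, 10111-
Minterm coverage:
  m0 ⊆ 000000 [E]
  m3 ⊆ 0--011 [E]
  m11 ⊆ 0--011 [E]
  m12 ⊆ --1100,-011-0,0-11-0,0-110-
  m13 ⊆ 0-110- [E]
  m14 ⊆ -011-0,0-11-0
  m19 ⊆ -10-11,0--011
  m20 ⊆ -1-100,-101--,01-1-0,01-10-
  m21 ⊆ -101--,01-10-
  m22 ⊆ -101--,01-1-0
  m23 ⊆ -10-11,-101--
  m27 ⊆ 0--011 [E]
  m28 ⊆ --1100,-1-100,0-11-0,0-110-,01-1-0,01-10-
  m29 ⊆ 0-110-,01-10-
  m30 ⊆ 0-11-0,01-1-0
  m37 ⊆ 1-0101 [E]
  m40 ⊆ 101--0 [E]
  m42 ⊆ 101--0 [E]
  m44 ⊆ --1100,-011-0,101--0
  m47 ⊆ 10111- [E]
  m52 ⊆ -1-100,-101--
  m53 ⊆ -101--,1-0101
  m54 ⊆ -101-- [E]
  m55 ⊆ -10-11,-101--
  m60 ⊆ --1100,-1-100
E = {-101--, 0--011, 0-110-, 000000, 1-0101, 101--0, 10111-}

YES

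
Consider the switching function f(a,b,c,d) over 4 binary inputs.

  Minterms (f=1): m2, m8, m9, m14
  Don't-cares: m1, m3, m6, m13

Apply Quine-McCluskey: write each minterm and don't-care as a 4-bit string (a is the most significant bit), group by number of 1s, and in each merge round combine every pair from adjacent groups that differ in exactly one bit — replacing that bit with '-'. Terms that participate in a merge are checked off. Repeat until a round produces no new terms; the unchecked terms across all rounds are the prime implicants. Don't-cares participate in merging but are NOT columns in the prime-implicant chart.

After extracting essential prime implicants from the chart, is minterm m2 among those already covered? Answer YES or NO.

NO

[col 0] 0001*, 0010*, 0011*, 0110*, 1000*, 1001*, 1101*, 1110*
[col 1] -001, -110, 0-10, 00-1, 001-, 1-01, 100-
Prime implicants: -001, -110, 0-10, 00-1, 001-, 1-01, 100-
PI chart (minterm → PIs covering it):
  2 | 0-10,001-
  8 | 100-  (sole → essential)
  9 | -001,1-01,100-
  14 | -110  (sole → essential)
Essential prime implicants: -110, 100-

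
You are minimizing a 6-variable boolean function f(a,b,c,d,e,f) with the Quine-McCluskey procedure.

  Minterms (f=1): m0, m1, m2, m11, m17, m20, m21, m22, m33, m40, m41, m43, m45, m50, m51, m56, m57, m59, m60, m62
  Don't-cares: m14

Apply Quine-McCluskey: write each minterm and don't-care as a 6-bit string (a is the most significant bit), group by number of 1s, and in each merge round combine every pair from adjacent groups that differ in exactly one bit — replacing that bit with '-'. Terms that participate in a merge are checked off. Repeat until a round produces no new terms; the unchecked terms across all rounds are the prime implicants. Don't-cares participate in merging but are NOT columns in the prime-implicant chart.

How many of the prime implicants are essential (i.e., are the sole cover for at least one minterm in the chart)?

[col 0] 000000*, 000001*, 000010*, 001011*, 001110, 010001*, 010100*, 010101*, 010110*, 100001*, 101000*, 101001*, 101011*, 101101*, 110010*, 110011*, 111000*, 111001*, 111011*, 111100*, 111110*
[col 1] -00001, -01011, 0-0001, 0000-0, 00000-, 010-01, 0101-0, 01010-, 1-1000*, 1-1001*, 1-1011*, 10-001, 101-01, 1010-1*, 10100-*, 11-011, 11001-, 111-00, 1110-1*, 11100-*, 1111-0
[col 2] 1-10-1, 1-100-
Prime implicants: -00001, -01011, 0-0001, 0000-0, 00000-, 001110, 010-01, 0101-0, 01010-, 1-10-1, 1-100-, 10-001, 101-01, 11-011, 11001-, 111-00, 1111-0
PI chart (minterm → PIs covering it):
  0 | 0000-0,00000-
  1 | -00001,0-0001,00000-
  2 | 0000-0  (sole → essential)
  11 | -01011  (sole → essential)
  17 | 0-0001,010-01
  20 | 0101-0,01010-
  21 | 010-01,01010-
  22 | 0101-0  (sole → essential)
  33 | -00001,10-001
  40 | 1-100-  (sole → essential)
  41 | 1-10-1,1-100-,10-001,101-01
  43 | -01011,1-10-1
  45 | 101-01  (sole → essential)
  50 | 11001-  (sole → essential)
  51 | 11-011,11001-
  56 | 1-100-,111-00
  57 | 1-10-1,1-100-
  59 | 1-10-1,11-011
  60 | 111-00,1111-0
  62 | 1111-0  (sole → essential)
Essential prime implicants: -01011, 0000-0, 0101-0, 1-100-, 101-01, 11001-, 1111-0

7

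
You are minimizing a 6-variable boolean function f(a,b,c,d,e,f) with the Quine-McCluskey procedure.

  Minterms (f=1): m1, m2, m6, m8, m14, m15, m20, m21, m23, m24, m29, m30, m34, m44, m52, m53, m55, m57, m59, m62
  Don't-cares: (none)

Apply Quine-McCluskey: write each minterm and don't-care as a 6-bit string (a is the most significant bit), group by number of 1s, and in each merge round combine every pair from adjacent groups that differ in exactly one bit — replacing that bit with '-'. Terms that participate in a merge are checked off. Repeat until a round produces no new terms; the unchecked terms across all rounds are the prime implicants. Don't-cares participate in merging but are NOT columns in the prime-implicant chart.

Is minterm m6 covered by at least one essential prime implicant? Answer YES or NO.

NO

Round 0: 000001 000010✓ 000110✓ 001000✓ 001110✓ 001111✓ 010100✓ 010101✓ 010111✓ 011000✓ 011101✓ 011110✓ 100010✓ 101100 110100✓ 110101✓ 110111✓ 111001✓ 111011✓ 111110✓
Round 1: -00010 -10100✓ -10101✓ -10111✓ -11110 0-1000 0-1110 00-110 000-10 00111- 01-101 0101-1✓ 01010-✓ 1101-1✓ 11010-✓ 1110-1
Round 2: -101-1 -1010-
PIs = {-00010, -101-1, -1010-, -11110, 0-1000, 0-1110, 00-110, 000-10, 000001, 00111-, 01-101, 101100, 1110-1}
Coverage chart:
  m1: 000001 ←essential
  m2: -00010,000-10
  m6: 00-110,000-10
  m8: 0-1000 ←essential
  m14: 0-1110,00-110,00111-
  m15: 00111- ←essential
  m20: -1010- ←essential
  m21: -101-1,-1010-,01-101
  m23: -101-1 ←essential
  m24: 0-1000 ←essential
  m29: 01-101 ←essential
  m30: -11110,0-1110
  m34: -00010 ←essential
  m44: 101100 ←essential
  m52: -1010- ←essential
  m53: -101-1,-1010-
  m55: -101-1 ←essential
  m57: 1110-1 ←essential
  m59: 1110-1 ←essential
  m62: -11110 ←essential
Essential: -00010, -101-1, -1010-, -11110, 0-1000, 000001, 00111-, 01-101, 101100, 1110-1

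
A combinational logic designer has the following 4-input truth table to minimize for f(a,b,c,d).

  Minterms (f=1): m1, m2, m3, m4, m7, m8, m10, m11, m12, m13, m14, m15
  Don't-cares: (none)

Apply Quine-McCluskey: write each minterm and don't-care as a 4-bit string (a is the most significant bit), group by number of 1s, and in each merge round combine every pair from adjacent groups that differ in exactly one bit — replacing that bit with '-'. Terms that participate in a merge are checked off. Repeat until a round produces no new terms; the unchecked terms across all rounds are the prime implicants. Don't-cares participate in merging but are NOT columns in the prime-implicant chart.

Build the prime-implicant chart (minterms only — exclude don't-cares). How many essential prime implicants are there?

6

Round 0: 0001✓ 0010✓ 0011✓ 0100✓ 0111✓ 1000✓ 1010✓ 1011✓ 1100✓ 1101✓ 1110✓ 1111✓
Round 1: -010✓ -011✓ -100 -111✓ 0-11✓ 00-1 001-✓ 1-00✓ 1-10✓ 1-11✓ 10-0✓ 101-✓ 11-0✓ 11-1✓ 110-✓ 111-✓
Round 2: --11 -01- 1--0 1-1- 11--
PIs = {--11, -01-, -100, 00-1, 1--0, 1-1-, 11--}
Coverage chart:
  m1: 00-1 ←essential
  m2: -01- ←essential
  m3: --11,-01-,00-1
  m4: -100 ←essential
  m7: --11 ←essential
  m8: 1--0 ←essential
  m10: -01-,1--0,1-1-
  m11: --11,-01-,1-1-
  m12: -100,1--0,11--
  m13: 11-- ←essential
  m14: 1--0,1-1-,11--
  m15: --11,1-1-,11--
Essential: --11, -01-, -100, 00-1, 1--0, 11--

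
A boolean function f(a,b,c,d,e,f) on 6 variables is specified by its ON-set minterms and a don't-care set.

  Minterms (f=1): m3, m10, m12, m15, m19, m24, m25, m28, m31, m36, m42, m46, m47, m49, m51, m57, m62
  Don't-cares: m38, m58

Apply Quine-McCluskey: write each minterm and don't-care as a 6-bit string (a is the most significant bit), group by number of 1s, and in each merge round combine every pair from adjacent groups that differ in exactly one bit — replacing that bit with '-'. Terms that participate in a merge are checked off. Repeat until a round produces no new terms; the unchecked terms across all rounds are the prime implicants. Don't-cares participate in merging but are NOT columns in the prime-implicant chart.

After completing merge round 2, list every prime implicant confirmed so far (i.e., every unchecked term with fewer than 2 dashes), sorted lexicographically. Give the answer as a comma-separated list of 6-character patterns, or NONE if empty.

-01010, -01111, -10011, -11001, 0-0011, 0-1100, 0-1111, 011-00, 01100-, 10-110, 1001-0, 10111-, 11-001, 1100-1

size-2^0 implicants → 000011(✓)  001010(✓)  001100(✓)  001111(✓)  010011(✓)  011000(✓)  011001(✓)  011100(✓)  011111(✓)  100100(✓)  100110(✓)  101010(✓)  101110(✓)  101111(✓)  110001(✓)  110011(✓)  111001(✓)  111010(✓)  111110(✓)
size-2^1 implicants → -01010  -01111  -10011  -11001  0-0011  0-1100  0-1111  011-00  01100-  1-1010(✓)  1-1110(✓)  10-110  1001-0  101-10(✓)  10111-  11-001  1100-1  111-10(✓)
size-2^2 implicants → 1-1-10
Unchecked terms (primes): -01010, -01111, -10011, -11001, 0-0011, 0-1100, 0-1111, 011-00, 01100-, 1-1-10, 10-110, 1001-0, 10111-, 11-001, 1100-1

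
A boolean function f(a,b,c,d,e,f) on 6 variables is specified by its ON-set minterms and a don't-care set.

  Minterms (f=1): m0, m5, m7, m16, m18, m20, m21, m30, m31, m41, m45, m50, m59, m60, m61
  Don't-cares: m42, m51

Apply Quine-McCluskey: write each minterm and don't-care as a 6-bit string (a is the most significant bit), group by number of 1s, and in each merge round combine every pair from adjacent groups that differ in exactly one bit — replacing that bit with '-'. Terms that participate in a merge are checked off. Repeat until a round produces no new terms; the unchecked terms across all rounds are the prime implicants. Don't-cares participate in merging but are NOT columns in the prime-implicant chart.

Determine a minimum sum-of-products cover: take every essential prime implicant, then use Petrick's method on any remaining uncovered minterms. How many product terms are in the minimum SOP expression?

8

Round 0: 000000✓ 000101✓ 000111✓ 010000✓ 010010✓ 010100✓ 010101✓ 011110✓ 011111✓ 101001✓ 101010 101101✓ 110010✓ 110011✓ 111011✓ 111100✓ 111101✓
Round 1: -10010 0-0000 0-0101 0001-1 010-00 0100-0 01010- 01111- 1-1101 101-01 11-011 11001- 11110-
PIs = {-10010, 0-0000, 0-0101, 0001-1, 010-00, 0100-0, 01010-, 01111-, 1-1101, 101-01, 101010, 11-011, 11001-, 11110-}
Coverage chart:
  m0: 0-0000 ←essential
  m5: 0-0101,0001-1
  m7: 0001-1 ←essential
  m16: 0-0000,010-00,0100-0
  m18: -10010,0100-0
  m20: 010-00,01010-
  m21: 0-0101,01010-
  m30: 01111- ←essential
  m31: 01111- ←essential
  m41: 101-01 ←essential
  m45: 1-1101,101-01
  m50: -10010,11001-
  m59: 11-011 ←essential
  m60: 11110- ←essential
  m61: 1-1101,11110-
Essential: 0-0000, 0001-1, 01111-, 101-01, 11-011, 11110-
Petrick residual → -10010, 01010-
Min cover (8 terms): bc'd'ef' + a'c'd'e'f' + a'b'c'df + a'bc'de' + a'bcde + ab'ce'f + abd'ef + abcde'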